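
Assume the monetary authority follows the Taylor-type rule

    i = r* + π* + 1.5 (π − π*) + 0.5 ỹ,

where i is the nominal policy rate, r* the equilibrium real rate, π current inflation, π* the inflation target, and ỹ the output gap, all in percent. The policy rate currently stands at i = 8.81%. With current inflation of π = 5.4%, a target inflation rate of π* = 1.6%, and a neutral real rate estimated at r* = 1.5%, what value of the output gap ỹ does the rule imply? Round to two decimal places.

0.02%

0.5 ỹ = 8.81 − 1.5 − 1.6 − 1.5 × (5.4 − 1.6) = 0.01
ỹ = 0.01 / 0.5 = 0.02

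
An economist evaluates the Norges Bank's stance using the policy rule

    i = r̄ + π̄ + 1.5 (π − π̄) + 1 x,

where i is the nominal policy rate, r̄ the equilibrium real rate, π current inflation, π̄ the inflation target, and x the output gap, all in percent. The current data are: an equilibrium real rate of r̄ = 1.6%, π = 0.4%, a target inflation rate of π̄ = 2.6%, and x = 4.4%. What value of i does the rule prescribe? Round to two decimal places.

i = 1.6 + 2.6 + 1.5 × (0.4 − 2.6) + 1 × 4.4
   = 1.6 + 2.6 − 3.3 + 4.4 = 5.30

5.30%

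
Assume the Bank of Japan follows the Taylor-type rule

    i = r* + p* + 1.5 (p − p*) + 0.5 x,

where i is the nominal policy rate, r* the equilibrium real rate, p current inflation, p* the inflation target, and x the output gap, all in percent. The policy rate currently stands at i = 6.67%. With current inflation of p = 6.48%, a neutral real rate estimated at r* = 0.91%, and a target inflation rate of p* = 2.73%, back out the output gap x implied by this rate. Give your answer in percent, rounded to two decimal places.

-5.19%

0.5 x = 6.67 − 0.91 − 2.73 − 1.5 × (6.48 − 2.73) = -2.595
x = -2.595 / 0.5 = -5.19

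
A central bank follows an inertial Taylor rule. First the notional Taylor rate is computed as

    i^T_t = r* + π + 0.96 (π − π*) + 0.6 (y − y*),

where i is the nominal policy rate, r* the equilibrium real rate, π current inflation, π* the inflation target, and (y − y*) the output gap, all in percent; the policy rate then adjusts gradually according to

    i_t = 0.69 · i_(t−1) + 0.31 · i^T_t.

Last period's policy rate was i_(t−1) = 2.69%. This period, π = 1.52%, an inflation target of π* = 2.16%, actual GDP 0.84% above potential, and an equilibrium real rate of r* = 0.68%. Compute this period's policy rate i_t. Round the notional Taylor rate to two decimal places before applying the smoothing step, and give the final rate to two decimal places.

2.50%

Output 0.84% above potential → (y − y*) = 0.84.
i^T_t = 0.68 + 1.52 + 0.96 × (1.52 − 2.16) + 0.6 × 0.84
   = 0.68 + 1.52 − 0.6144 + 0.504 = 2.09
i_t = 0.69 × 2.69 + 0.31 × 2.09 = 1.8561 + 0.6479 = 2.50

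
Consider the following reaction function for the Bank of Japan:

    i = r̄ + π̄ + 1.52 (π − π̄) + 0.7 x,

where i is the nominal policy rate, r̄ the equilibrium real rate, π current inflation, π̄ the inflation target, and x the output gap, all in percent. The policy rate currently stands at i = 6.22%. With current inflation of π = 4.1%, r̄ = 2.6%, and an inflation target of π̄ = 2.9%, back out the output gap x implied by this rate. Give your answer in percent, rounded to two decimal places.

0.7 x = 6.22 − 2.6 − 2.9 − 1.52 × (4.1 − 2.9) = -1.104
x = -1.104 / 0.7 = -1.58

-1.58%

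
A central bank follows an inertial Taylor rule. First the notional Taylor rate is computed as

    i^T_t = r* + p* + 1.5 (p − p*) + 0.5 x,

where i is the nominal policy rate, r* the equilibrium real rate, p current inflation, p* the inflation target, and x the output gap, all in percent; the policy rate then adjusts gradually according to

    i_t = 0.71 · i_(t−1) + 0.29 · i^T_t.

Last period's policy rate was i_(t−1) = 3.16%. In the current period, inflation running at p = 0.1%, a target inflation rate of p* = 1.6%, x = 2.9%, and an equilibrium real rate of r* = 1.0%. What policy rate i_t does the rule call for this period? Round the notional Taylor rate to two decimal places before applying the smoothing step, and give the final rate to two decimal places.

2.77%

i^T_t = 1.0 + 1.6 + 1.5 × (0.1 − 1.6) + 0.5 × 2.9
   = 1.0 + 1.6 − 2.25 + 1.45 = 1.80
i_t = 0.71 × 3.16 + 0.29 × 1.80 = 2.2436 + 0.522 = 2.77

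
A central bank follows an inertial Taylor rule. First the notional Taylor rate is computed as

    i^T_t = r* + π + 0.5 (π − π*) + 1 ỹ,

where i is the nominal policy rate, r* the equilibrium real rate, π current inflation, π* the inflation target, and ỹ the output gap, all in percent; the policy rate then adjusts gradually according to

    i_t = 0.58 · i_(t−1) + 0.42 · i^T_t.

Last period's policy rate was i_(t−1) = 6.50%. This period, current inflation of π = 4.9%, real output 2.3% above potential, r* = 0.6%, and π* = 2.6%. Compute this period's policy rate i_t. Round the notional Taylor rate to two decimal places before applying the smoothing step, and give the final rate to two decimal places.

7.53%

Output 2.3% above potential → ỹ = 2.3.
i^T_t = 0.6 + 4.9 + 0.5 × (4.9 − 2.6) + 1 × 2.3
   = 0.6 + 4.9 + 1.15 + 2.3 = 8.95
i_t = 0.58 × 6.50 + 0.42 × 8.95 = 3.77 + 3.759 = 7.53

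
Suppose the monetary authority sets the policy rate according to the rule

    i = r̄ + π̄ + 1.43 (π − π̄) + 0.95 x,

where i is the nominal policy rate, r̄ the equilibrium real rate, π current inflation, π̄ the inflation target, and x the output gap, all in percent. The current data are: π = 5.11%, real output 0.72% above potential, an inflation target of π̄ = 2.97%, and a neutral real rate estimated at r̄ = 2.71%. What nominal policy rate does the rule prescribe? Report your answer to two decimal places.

9.42%

Output 0.72% above potential → x = 0.72.
i = 2.71 + 2.97 + 1.43 × (5.11 − 2.97) + 0.95 × 0.72
   = 2.71 + 2.97 + 3.0602 + 0.684 = 9.42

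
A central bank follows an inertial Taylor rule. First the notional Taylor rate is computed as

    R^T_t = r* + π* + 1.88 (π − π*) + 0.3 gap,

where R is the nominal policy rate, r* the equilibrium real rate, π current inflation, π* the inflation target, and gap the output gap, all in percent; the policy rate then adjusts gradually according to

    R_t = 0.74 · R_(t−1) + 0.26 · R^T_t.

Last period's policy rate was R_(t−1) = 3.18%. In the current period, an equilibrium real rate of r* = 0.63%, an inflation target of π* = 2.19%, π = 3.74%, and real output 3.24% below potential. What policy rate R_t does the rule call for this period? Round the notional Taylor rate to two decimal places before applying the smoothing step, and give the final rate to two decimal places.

Output 3.24% below potential → gap = -3.24.
R^T_t = 0.63 + 2.19 + 1.88 × (3.74 − 2.19) + 0.3 × (-3.24)
   = 0.63 + 2.19 + 2.914 − 0.972 = 4.76
R_t = 0.74 × 3.18 + 0.26 × 4.76 = 2.3532 + 1.2376 = 3.59

3.59%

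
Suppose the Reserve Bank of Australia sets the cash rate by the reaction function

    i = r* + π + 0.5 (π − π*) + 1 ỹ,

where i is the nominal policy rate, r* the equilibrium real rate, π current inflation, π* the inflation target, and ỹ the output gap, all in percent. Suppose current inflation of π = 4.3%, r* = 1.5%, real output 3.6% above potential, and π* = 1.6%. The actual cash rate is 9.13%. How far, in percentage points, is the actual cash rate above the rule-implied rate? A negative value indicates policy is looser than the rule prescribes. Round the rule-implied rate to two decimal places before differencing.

-1.62 pp

Output 3.6% above potential → ỹ = 3.6.
i = 1.5 + 4.3 + 0.5 × (4.3 − 1.6) + 1 × 3.6
   = 1.5 + 4.3 + 1.35 + 3.6 = 10.75
Deviation = 9.13 − 10.75 = -1.62 pp.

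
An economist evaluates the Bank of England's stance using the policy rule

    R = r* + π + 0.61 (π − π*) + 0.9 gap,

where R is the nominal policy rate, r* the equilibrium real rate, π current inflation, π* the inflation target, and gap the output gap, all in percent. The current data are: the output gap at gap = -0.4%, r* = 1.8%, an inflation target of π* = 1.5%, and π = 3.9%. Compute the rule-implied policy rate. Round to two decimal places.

6.80%

R = 1.8 + 3.9 + 0.61 × (3.9 − 1.5) + 0.9 × (-0.4)
   = 1.8 + 3.9 + 1.464 − 0.36 = 6.80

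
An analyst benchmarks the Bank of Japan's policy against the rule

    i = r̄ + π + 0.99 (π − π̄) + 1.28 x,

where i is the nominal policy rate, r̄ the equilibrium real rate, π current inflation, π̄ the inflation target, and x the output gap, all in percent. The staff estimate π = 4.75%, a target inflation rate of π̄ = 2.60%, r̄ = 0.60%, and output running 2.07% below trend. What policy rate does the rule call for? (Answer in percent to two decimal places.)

4.83%

Output 2.07% below potential → x = -2.07.
i = 0.60 + 4.75 + 0.99 × (4.75 − 2.60) + 1.28 × (-2.07)
   = 0.60 + 4.75 + 2.1285 − 2.6496 = 4.83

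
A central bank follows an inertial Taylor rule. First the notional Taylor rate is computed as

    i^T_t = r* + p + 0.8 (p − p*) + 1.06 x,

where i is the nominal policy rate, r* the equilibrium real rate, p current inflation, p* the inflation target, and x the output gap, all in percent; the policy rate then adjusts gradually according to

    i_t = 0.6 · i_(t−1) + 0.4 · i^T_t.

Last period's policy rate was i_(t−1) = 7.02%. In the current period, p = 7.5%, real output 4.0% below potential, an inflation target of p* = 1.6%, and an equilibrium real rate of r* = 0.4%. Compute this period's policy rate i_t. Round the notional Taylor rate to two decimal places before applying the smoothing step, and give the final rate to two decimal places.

7.56%

Output 4.0% below potential → x = -4.0.
i^T_t = 0.4 + 7.5 + 0.8 × (7.5 − 1.6) + 1.06 × (-4.0)
   = 0.4 + 7.5 + 4.72 − 4.24 = 8.38
i_t = 0.6 × 7.02 + 0.4 × 8.38 = 4.212 + 3.352 = 7.56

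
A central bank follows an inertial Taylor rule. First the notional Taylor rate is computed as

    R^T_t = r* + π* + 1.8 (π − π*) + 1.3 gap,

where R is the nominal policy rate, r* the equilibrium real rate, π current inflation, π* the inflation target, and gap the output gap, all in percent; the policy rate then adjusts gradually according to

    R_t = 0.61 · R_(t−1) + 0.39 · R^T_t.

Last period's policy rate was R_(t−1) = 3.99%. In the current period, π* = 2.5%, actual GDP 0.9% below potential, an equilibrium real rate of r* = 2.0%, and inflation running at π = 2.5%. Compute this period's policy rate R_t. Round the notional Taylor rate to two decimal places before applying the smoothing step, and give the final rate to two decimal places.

Output 0.9% below potential → gap = -0.9.
R^T_t = 2.0 + 2.5 + 1.8 × (2.5 − 2.5) + 1.3 × (-0.9)
   = 2.0 + 2.5 + 0 − 1.17 = 3.33
R_t = 0.61 × 3.99 + 0.39 × 3.33 = 2.4339 + 1.2987 = 3.73

3.73%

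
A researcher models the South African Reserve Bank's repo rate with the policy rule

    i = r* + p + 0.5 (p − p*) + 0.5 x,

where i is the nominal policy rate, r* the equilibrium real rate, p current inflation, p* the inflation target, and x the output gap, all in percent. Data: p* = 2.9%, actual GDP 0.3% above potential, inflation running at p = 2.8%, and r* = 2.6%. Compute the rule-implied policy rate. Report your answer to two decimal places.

5.50%

Output 0.3% above potential → x = 0.3.
i = 2.6 + 2.8 + 0.5 × (2.8 − 2.9) + 0.5 × 0.3
   = 2.6 + 2.8 − 0.05 + 0.15 = 5.50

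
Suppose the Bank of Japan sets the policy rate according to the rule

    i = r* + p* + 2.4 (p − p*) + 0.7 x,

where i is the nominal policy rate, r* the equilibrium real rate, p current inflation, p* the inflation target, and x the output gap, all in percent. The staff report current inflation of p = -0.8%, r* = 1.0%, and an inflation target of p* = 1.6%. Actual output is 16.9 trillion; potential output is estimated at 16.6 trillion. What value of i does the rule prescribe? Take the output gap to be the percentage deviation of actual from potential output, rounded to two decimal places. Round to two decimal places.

Output gap = 100 × (16.9 − 16.6) / 16.6 = 1.81%.
i = 1.00 + 1.60 + 2.4 × (-0.80 − 1.60) + 0.7 × 1.81
   = 1.00 + 1.6 − 5.76 + 1.267 = -1.89

-1.89%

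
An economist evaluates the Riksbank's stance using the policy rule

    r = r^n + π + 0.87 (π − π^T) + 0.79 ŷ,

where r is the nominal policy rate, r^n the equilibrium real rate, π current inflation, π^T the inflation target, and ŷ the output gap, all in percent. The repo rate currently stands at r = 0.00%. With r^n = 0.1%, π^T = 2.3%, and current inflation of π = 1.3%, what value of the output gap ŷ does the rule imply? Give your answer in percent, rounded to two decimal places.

-0.67%

0.79 ŷ = 0.00 − 0.1 − 1.3 − 0.87 × (1.3 − 2.3) = -0.53
ŷ = -0.53 / 0.79 = -0.67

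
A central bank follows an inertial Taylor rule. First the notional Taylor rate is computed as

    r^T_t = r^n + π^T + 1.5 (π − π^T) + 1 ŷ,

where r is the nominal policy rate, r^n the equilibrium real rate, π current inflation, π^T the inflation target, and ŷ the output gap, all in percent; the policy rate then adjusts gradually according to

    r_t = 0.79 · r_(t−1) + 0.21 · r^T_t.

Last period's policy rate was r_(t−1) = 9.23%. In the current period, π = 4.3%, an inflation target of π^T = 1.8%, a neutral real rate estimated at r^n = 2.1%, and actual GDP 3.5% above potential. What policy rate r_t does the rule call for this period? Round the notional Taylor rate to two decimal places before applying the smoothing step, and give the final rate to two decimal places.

9.63%

Output 3.5% above potential → ŷ = 3.5.
r^T_t = 2.1 + 1.8 + 1.5 × (4.3 − 1.8) + 1 × 3.5
   = 2.1 + 1.8 + 3.75 + 3.5 = 11.15
r_t = 0.79 × 9.23 + 0.21 × 11.15 = 7.2917 + 2.3415 = 9.63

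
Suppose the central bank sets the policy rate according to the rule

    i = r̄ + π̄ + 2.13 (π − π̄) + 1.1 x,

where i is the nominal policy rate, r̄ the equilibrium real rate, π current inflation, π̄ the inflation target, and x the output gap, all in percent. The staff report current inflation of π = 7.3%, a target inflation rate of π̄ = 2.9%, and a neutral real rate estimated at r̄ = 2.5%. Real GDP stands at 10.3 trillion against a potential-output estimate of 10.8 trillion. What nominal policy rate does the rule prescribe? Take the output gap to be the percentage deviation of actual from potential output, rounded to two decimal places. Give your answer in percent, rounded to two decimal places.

9.68%

Output gap = 100 × (10.3 − 10.8) / 10.8 = -4.63%.
i = 2.50 + 2.90 + 2.13 × (7.30 − 2.90) + 1.1 × (-4.63)
   = 2.50 + 2.9 + 9.372 − 5.093 = 9.68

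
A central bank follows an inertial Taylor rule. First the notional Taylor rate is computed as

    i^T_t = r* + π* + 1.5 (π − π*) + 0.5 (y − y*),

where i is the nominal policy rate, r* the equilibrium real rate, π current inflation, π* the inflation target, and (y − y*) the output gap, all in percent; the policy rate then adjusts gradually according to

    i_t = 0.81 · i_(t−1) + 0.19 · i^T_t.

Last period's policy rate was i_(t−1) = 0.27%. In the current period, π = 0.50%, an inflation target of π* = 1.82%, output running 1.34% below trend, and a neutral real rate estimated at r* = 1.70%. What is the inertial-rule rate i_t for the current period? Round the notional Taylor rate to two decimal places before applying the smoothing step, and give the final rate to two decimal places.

0.38%

Output 1.34% below potential → (y − y*) = -1.34.
i^T_t = 1.70 + 1.82 + 1.5 × (0.50 − 1.82) + 0.5 × (-1.34)
   = 1.70 + 1.82 − 1.98 − 0.67 = 0.87
i_t = 0.81 × 0.27 + 0.19 × 0.87 = 0.2187 + 0.1653 = 0.38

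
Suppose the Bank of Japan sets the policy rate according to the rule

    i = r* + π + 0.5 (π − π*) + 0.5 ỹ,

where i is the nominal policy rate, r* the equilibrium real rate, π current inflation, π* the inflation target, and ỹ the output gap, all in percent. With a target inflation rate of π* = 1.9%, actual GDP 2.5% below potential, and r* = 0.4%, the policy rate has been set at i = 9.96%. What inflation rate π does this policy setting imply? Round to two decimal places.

Output 2.5% below potential → ỹ = -2.5.
Collecting π: i = r* + (1 + 0.5) π − 0.5 π* + 0.5 ỹ
1.5 π = 9.96 − 0.4 + 0.5 × 1.9 − 0.5 × (-2.5) = 11.76
π = 11.76 / 1.5 = 7.84

7.84%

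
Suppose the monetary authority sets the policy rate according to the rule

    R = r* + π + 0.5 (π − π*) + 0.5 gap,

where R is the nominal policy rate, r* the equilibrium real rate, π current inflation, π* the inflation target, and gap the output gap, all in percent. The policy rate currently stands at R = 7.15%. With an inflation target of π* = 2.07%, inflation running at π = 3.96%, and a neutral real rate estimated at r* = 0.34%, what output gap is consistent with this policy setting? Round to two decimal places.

3.81%

0.5 gap = 7.15 − 0.34 − 3.96 − 0.5 × (3.96 − 2.07) = 1.905
gap = 1.905 / 0.5 = 3.81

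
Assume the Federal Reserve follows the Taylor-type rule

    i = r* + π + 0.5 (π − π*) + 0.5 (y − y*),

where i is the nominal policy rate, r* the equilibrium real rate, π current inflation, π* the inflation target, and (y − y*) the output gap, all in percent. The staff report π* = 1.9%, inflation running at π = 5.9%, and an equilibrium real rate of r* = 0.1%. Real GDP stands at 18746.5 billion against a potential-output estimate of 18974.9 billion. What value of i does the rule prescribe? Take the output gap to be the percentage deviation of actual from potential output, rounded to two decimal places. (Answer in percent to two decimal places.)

7.40%

Output gap = 100 × (18746.5 − 18974.9) / 18974.9 = -1.20%.
i = 0.10 + 5.90 + 0.5 × (5.90 − 1.90) + 0.5 × (-1.20)
   = 0.10 + 5.9 + 2 − 0.6 = 7.40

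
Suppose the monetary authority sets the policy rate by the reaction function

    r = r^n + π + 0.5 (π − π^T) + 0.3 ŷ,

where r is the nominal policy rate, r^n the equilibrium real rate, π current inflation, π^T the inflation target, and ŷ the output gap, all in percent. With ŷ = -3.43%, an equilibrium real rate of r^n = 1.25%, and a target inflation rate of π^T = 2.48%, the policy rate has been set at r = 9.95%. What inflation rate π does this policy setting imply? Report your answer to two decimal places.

Collecting π: r = r^n + (1 + 0.5) π − 0.5 π^T + 0.3 ŷ
1.5 π = 9.95 − 1.25 + 0.5 × 2.48 − 0.3 × (-3.43) = 10.969
π = 10.969 / 1.5 = 7.31

7.31%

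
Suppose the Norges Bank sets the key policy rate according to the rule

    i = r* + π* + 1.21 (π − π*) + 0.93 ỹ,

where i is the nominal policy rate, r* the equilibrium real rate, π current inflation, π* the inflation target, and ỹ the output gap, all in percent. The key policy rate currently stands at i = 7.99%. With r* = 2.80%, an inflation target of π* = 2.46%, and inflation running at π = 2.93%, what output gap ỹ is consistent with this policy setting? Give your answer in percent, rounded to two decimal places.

2.32%

0.93 ỹ = 7.99 − 2.80 − 2.46 − 1.21 × (2.93 − 2.46) = 2.1613
ỹ = 2.1613 / 0.93 = 2.32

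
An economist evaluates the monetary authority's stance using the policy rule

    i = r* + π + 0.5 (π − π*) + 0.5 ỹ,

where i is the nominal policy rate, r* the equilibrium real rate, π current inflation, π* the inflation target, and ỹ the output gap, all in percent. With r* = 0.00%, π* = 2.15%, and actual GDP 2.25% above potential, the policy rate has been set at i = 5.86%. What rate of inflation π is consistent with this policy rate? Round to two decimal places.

Output 2.25% above potential → ỹ = 2.25.
Collecting π: i = r* + (1 + 0.5) π − 0.5 π* + 0.5 ỹ
1.5 π = 5.86 − 0.00 + 0.5 × 2.15 − 0.5 × 2.25 = 5.81
π = 5.81 / 1.5 = 3.87

3.87%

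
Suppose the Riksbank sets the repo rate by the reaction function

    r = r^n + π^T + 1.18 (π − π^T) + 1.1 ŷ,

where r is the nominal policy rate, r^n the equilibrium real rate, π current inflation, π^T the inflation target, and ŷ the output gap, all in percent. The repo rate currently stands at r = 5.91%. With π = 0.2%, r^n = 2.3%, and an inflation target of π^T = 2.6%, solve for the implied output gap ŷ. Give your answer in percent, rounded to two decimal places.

3.49%

1.1 ŷ = 5.91 − 2.3 − 2.6 − 1.18 × (0.2 − 2.6) = 3.842
ŷ = 3.842 / 1.1 = 3.49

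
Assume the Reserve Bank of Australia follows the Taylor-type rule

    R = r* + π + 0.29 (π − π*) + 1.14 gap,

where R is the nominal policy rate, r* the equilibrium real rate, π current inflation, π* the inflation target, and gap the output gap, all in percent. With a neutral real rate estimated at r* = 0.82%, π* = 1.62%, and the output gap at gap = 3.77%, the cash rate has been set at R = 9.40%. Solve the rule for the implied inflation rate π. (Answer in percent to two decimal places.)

Collecting π: R = r* + (1 + 0.29) π − 0.29 π* + 1.14 gap
1.29 π = 9.40 − 0.82 + 0.29 × 1.62 − 1.14 × 3.77 = 4.752
π = 4.752 / 1.29 = 3.68

3.68%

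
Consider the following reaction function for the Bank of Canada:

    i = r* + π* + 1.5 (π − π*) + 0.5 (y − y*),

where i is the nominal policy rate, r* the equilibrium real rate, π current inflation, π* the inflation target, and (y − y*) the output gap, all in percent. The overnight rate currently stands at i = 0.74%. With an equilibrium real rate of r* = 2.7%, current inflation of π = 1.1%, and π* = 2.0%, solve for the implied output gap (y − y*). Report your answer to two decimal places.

0.5 (y − y*) = 0.74 − 2.7 − 2.0 − 1.5 × (1.1 − 2.0) = -2.61
(y − y*) = -2.61 / 0.5 = -5.22

-5.22%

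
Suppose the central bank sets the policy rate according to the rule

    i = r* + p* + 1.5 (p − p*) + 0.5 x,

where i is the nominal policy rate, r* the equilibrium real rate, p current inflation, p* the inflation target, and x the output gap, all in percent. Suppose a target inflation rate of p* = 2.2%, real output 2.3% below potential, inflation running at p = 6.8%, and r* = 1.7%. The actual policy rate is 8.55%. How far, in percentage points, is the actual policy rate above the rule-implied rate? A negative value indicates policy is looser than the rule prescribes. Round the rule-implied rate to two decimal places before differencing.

-1.10 pp

Output 2.3% below potential → x = -2.3.
i = 1.7 + 2.2 + 1.5 × (6.8 − 2.2) + 0.5 × (-2.3)
   = 1.7 + 2.2 + 6.9 − 1.15 = 9.65
Deviation = 8.55 − 9.65 = -1.10 pp.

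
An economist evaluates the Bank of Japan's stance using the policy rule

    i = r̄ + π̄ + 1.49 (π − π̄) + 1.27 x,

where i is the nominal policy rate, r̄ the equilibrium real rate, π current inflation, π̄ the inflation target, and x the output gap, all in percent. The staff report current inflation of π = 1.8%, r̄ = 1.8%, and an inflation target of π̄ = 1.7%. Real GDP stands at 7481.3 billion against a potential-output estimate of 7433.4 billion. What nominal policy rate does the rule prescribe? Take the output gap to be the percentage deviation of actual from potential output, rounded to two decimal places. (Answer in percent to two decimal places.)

4.46%

Output gap = 100 × (7481.3 − 7433.4) / 7433.4 = 0.64%.
i = 1.80 + 1.70 + 1.49 × (1.80 − 1.70) + 1.27 × 0.64
   = 1.80 + 1.7 + 0.149 + 0.8128 = 4.46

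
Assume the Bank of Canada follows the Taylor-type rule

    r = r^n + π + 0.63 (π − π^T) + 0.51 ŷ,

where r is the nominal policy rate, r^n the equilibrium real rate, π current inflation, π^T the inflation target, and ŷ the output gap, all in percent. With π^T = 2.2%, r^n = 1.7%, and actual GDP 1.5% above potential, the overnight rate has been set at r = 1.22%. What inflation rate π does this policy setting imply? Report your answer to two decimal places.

0.09%

Output 1.5% above potential → ŷ = 1.5.
Collecting π: r = r^n + (1 + 0.63) π − 0.63 π^T + 0.51 ŷ
1.63 π = 1.22 − 1.7 + 0.63 × 2.2 − 0.51 × 1.5 = 0.141
π = 0.141 / 1.63 = 0.09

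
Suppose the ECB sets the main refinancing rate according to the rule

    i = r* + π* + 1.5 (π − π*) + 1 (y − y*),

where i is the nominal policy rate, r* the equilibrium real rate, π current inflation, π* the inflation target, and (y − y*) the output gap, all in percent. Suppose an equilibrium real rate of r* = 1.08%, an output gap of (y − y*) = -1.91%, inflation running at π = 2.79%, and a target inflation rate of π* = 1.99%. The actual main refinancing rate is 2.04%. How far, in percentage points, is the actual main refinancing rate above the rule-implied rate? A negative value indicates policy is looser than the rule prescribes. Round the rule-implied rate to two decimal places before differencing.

-0.32 pp

i = 1.08 + 1.99 + 1.5 × (2.79 − 1.99) + 1 × (-1.91)
   = 1.08 + 1.99 + 1.2 − 1.91 = 2.36
Deviation = 2.04 − 2.36 = -0.32 pp.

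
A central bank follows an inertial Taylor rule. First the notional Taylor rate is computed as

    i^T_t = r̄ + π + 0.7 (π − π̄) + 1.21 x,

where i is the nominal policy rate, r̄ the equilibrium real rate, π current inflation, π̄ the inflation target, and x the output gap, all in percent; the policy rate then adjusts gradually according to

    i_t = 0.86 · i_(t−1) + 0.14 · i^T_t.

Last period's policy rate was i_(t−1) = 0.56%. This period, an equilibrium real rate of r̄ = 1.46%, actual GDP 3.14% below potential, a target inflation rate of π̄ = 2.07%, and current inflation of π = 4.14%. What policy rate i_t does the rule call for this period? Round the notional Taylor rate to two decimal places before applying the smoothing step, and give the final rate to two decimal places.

Output 3.14% below potential → x = -3.14.
i^T_t = 1.46 + 4.14 + 0.7 × (4.14 − 2.07) + 1.21 × (-3.14)
   = 1.46 + 4.14 + 1.449 − 3.7994 = 3.25
i_t = 0.86 × 0.56 + 0.14 × 3.25 = 0.4816 + 0.455 = 0.94

0.94%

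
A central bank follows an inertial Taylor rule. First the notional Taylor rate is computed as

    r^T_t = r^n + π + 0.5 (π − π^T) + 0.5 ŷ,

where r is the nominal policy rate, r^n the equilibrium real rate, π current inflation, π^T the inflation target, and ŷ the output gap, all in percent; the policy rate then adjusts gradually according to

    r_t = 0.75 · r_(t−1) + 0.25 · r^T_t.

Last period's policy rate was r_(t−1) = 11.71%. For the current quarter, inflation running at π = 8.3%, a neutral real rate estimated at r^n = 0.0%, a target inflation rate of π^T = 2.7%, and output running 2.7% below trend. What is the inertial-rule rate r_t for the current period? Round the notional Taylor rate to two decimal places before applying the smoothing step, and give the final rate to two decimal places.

Output 2.7% below potential → ŷ = -2.7.
r^T_t = 0.0 + 8.3 + 0.5 × (8.3 − 2.7) + 0.5 × (-2.7)
   = 0.0 + 8.3 + 2.8 − 1.35 = 9.75
r_t = 0.75 × 11.71 + 0.25 × 9.75 = 8.7825 + 2.4375 = 11.22

11.22%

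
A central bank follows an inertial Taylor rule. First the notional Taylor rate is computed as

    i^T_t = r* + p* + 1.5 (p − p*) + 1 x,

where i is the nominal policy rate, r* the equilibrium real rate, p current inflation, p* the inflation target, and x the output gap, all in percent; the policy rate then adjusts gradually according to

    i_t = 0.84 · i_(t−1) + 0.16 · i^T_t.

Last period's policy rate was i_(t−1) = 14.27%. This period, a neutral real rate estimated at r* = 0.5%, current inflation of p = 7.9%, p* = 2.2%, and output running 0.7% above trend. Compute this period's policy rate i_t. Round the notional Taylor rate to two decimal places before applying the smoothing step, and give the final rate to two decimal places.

Output 0.7% above potential → x = 0.7.
i^T_t = 0.5 + 2.2 + 1.5 × (7.9 − 2.2) + 1 × 0.7
   = 0.5 + 2.2 + 8.55 + 0.7 = 11.95
i_t = 0.84 × 14.27 + 0.16 × 11.95 = 11.9868 + 1.912 = 13.90

13.90%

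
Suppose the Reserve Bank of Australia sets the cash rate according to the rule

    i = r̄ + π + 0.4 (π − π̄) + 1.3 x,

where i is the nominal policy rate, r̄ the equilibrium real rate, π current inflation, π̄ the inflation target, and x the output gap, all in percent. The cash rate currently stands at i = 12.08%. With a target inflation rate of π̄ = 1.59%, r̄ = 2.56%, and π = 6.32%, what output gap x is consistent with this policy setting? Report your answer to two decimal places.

1.01%

1.3 x = 12.08 − 2.56 − 6.32 − 0.4 × (6.32 − 1.59) = 1.308
x = 1.308 / 1.3 = 1.01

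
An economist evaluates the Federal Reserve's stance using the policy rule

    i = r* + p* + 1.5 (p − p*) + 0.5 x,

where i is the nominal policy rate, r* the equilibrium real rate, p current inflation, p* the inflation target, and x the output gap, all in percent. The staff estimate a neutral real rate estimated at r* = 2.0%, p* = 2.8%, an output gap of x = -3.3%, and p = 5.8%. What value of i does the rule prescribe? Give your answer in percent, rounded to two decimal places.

7.65%

i = 2.0 + 2.8 + 1.5 × (5.8 − 2.8) + 0.5 × (-3.3)
   = 2.0 + 2.8 + 4.5 − 1.65 = 7.65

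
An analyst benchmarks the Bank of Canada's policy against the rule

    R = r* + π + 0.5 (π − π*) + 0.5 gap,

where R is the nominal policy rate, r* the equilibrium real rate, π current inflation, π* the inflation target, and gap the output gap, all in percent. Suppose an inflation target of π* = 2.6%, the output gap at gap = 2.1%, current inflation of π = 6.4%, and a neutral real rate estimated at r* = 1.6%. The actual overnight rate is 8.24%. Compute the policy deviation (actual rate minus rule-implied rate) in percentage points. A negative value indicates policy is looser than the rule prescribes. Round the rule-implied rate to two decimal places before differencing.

-2.71 pp

R = 1.6 + 6.4 + 0.5 × (6.4 − 2.6) + 0.5 × 2.1
   = 1.6 + 6.4 + 1.9 + 1.05 = 10.95
Deviation = 8.24 − 10.95 = -2.71 pp.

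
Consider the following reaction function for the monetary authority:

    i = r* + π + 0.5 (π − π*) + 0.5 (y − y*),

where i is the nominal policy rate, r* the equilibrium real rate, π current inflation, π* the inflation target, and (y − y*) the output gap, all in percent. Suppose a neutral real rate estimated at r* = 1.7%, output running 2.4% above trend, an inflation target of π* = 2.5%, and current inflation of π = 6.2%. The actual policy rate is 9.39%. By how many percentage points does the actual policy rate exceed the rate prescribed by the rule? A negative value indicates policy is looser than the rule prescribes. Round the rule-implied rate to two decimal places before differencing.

-1.56 pp

Output 2.4% above potential → (y − y*) = 2.4.
i = 1.7 + 6.2 + 0.5 × (6.2 − 2.5) + 0.5 × 2.4
   = 1.7 + 6.2 + 1.85 + 1.2 = 10.95
Deviation = 9.39 − 10.95 = -1.56 pp.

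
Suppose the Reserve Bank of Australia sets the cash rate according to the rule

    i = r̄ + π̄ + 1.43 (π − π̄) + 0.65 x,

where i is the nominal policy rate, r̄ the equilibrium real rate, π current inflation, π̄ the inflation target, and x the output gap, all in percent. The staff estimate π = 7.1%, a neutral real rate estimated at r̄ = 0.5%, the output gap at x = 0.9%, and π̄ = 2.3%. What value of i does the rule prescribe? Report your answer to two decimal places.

10.25%

i = 0.5 + 2.3 + 1.43 × (7.1 − 2.3) + 0.65 × 0.9
   = 0.5 + 2.3 + 6.864 + 0.585 = 10.25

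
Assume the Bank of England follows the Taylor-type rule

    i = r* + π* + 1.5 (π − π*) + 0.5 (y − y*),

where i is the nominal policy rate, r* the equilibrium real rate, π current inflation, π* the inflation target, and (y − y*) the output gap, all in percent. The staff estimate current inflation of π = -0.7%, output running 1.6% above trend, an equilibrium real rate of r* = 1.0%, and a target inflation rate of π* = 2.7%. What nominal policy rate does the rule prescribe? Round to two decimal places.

Output 1.6% above potential → (y − y*) = 1.6.
i = 1.0 + 2.7 + 1.5 × (-0.7 − 2.7) + 0.5 × 1.6
   = 1.0 + 2.7 − 5.1 + 0.8 = -0.60

-0.60%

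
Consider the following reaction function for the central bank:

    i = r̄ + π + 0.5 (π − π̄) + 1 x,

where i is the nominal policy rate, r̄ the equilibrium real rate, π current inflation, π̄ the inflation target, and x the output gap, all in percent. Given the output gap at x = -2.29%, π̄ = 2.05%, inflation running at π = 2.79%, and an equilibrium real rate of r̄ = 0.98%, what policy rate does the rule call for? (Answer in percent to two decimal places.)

i = 0.98 + 2.79 + 0.5 × (2.79 − 2.05) + 1 × (-2.29)
   = 0.98 + 2.79 + 0.37 − 2.29 = 1.85

1.85%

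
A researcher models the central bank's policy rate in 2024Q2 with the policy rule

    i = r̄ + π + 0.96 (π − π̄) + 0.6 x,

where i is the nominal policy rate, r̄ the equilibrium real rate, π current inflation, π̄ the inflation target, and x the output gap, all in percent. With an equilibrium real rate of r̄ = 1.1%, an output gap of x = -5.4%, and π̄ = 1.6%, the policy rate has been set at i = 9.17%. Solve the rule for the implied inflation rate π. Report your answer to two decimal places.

Collecting π: i = r̄ + (1 + 0.96) π − 0.96 π̄ + 0.6 x
1.96 π = 9.17 − 1.1 + 0.96 × 1.6 − 0.6 × (-5.4) = 12.846
π = 12.846 / 1.96 = 6.55

6.55%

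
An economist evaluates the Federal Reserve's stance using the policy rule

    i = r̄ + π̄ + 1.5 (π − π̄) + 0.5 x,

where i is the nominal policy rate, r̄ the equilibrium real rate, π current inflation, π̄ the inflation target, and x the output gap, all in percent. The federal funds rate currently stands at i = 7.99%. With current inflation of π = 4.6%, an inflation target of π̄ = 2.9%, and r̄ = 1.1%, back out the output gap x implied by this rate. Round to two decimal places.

2.88%

0.5 x = 7.99 − 1.1 − 2.9 − 1.5 × (4.6 − 2.9) = 1.44
x = 1.44 / 0.5 = 2.88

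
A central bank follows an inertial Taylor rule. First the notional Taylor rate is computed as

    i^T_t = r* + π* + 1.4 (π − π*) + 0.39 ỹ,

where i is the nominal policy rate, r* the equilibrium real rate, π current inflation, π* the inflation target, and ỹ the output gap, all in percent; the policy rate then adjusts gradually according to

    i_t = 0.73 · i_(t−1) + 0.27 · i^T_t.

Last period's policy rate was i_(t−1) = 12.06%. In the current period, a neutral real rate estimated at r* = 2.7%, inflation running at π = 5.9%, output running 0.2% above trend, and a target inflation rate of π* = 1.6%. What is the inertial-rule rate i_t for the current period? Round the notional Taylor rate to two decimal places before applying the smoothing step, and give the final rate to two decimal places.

Output 0.2% above potential → ỹ = 0.2.
i^T_t = 2.7 + 1.6 + 1.4 × (5.9 − 1.6) + 0.39 × 0.2
   = 2.7 + 1.6 + 6.02 + 0.078 = 10.40
i_t = 0.73 × 12.06 + 0.27 × 10.40 = 8.8038 + 2.808 = 11.61

11.61%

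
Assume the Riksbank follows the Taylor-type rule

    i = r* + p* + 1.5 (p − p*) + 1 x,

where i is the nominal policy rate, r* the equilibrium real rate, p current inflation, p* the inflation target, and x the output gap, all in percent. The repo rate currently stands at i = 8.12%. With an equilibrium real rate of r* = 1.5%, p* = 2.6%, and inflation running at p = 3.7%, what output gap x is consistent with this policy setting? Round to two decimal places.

1 x = 8.12 − 1.5 − 2.6 − 1.5 × (3.7 − 2.6) = 2.37
x = 2.37 / 1 = 2.37

2.37%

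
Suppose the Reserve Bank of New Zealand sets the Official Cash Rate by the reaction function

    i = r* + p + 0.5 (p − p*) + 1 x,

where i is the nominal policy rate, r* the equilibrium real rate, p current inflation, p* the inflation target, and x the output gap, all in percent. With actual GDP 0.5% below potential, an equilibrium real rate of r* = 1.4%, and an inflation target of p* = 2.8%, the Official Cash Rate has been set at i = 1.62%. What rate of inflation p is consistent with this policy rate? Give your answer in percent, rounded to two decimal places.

1.41%

Output 0.5% below potential → x = -0.5.
Collecting p: i = r* + (1 + 0.5) p − 0.5 p* + 1 x
1.5 p = 1.62 − 1.4 + 0.5 × 2.8 − 1 × (-0.5) = 2.12
p = 2.12 / 1.5 = 1.41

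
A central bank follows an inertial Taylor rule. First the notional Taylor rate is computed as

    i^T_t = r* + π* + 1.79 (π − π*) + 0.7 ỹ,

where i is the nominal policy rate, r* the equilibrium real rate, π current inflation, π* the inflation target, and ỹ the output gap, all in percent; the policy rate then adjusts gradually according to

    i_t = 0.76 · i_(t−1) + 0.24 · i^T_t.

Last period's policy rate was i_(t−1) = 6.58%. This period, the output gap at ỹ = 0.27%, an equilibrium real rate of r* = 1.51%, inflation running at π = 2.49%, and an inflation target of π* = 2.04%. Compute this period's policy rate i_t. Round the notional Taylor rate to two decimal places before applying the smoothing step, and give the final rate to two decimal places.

6.09%

i^T_t = 1.51 + 2.04 + 1.79 × (2.49 − 2.04) + 0.7 × 0.27
   = 1.51 + 2.04 + 0.8055 + 0.189 = 4.54
i_t = 0.76 × 6.58 + 0.24 × 4.54 = 5.0008 + 1.0896 = 6.09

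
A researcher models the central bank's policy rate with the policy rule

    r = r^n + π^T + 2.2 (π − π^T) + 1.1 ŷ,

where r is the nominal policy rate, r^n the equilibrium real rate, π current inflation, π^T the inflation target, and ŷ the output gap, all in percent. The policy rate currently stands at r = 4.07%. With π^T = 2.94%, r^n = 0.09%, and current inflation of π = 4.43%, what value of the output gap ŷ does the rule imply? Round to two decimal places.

1.1 ŷ = 4.07 − 0.09 − 2.94 − 2.2 × (4.43 − 2.94) = -2.238
ŷ = -2.238 / 1.1 = -2.03

-2.03%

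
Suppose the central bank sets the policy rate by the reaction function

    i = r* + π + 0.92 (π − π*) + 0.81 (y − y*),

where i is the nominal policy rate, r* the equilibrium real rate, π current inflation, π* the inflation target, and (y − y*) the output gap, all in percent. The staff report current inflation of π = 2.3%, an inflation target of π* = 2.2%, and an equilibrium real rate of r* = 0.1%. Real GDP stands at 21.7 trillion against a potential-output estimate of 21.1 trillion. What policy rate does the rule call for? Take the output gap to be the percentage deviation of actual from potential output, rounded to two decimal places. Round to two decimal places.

4.79%

Output gap = 100 × (21.7 − 21.1) / 21.1 = 2.84%.
i = 0.10 + 2.30 + 0.92 × (2.30 − 2.20) + 0.81 × 2.84
   = 0.10 + 2.3 + 0.092 + 2.3004 = 4.79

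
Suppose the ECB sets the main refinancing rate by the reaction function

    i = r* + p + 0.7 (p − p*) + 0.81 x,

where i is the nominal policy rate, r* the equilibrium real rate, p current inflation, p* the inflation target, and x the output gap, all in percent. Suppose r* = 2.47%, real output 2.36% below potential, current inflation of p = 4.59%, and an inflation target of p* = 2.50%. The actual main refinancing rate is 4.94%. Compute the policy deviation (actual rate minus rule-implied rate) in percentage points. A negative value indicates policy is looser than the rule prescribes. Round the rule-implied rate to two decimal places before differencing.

-1.67 pp

Output 2.36% below potential → x = -2.36.
i = 2.47 + 4.59 + 0.7 × (4.59 − 2.50) + 0.81 × (-2.36)
   = 2.47 + 4.59 + 1.463 − 1.9116 = 6.61
Deviation = 4.94 − 6.61 = -1.67 pp.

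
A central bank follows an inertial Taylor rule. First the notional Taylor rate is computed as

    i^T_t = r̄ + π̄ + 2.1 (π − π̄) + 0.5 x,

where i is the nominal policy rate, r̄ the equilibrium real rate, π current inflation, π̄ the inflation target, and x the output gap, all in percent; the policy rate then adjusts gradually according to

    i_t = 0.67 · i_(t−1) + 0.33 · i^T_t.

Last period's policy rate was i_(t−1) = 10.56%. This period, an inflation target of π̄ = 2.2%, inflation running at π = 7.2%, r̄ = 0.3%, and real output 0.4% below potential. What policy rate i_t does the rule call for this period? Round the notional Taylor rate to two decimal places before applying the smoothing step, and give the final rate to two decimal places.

Output 0.4% below potential → x = -0.4.
i^T_t = 0.3 + 2.2 + 2.1 × (7.2 − 2.2) + 0.5 × (-0.4)
   = 0.3 + 2.2 + 10.5 − 0.2 = 12.80
i_t = 0.67 × 10.56 + 0.33 × 12.80 = 7.0752 + 4.224 = 11.30

11.30%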